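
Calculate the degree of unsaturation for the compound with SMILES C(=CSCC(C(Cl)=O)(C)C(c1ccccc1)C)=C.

7

Molecular formula from the SMILES: C15H17ClOS.
DoU = (2C + 2 + N − H − X)/2 = (2·15 + 2 + 0 − 17 − 1)/2 = 14/2 = 7.
(Structurally: 1 ring(s) + 6 π bond(s) = 7.)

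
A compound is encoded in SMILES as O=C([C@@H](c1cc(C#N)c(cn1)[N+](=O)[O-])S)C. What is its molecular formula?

C9H7N3O3S

Heavy atoms from the SMILES: 9 C, 3 N, 3 O, 1 S.
Implicit hydrogens by atom environment:
  3 × C (aromatic): no H
  2 × C (aromatic): 1 H each → 2
  2 × C: no H
  2 × O: no H
  1 × C: 3 H
  1 × C: 1 H
  1 × N (aromatic): no H
  1 × N (charge +1): no H
  1 × N: no H
  1 × O (charge -1): no H
  1 × S: 1 H
  Total hydrogens = 7.
Molecular formula: C9H7N3O3S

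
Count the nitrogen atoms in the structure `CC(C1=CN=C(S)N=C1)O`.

2

The symbol for nitrogen appears 2 times in the SMILES.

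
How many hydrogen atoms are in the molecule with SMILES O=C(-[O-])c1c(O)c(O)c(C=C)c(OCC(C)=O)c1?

11

Hydrogens are implicit in SMILES; fill each atom to its normal valence:
  5 × C (aromatic): no H
  3 × O: no H
  2 × C: 2 H each → 4
  2 × C: no H
  2 × O: 1 H each → 2
  1 × C: 3 H
  1 × C (aromatic): 1 H
  1 × C: 1 H
  1 × O (charge -1): no H
  Total hydrogens = 11.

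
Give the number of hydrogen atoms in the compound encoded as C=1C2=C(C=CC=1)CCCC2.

12

Hydrogens are implicit in SMILES; fill each atom to its normal valence:
  4 × C: 2 H each → 8
  4 × C (aromatic): 1 H each → 4
  2 × C (aromatic): no H
  Total hydrogens = 12.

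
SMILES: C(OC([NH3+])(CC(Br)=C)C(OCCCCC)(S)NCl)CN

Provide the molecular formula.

Heavy atoms from the SMILES: 1 Br, 12 C, 1 Cl, 3 N, 2 O, 1 S.
Implicit hydrogens by atom environment:
  8 × C: 2 H each → 16
  3 × C: no H
  2 × O: no H
  1 × Br: no H
  1 × C: 3 H
  1 × Cl: no H
  1 × N (charge +1): 3 H
  1 × N: 2 H
  1 × N: 1 H
  1 × S: 1 H
  Total hydrogens = 26.
Net charge +1.
Molecular formula: C12H26BrClN3O2S+

C12H26BrClN3O2S+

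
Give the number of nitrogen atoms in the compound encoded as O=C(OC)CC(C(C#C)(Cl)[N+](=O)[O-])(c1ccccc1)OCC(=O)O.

The symbol for nitrogen appears 1 time in the SMILES.

1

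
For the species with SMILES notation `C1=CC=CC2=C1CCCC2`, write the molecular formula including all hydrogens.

Heavy atoms from the SMILES: 10 C.
Implicit hydrogens by atom environment:
  4 × C: 2 H each → 8
  4 × C (aromatic): 1 H each → 4
  2 × C (aromatic): no H
  Total hydrogens = 12.
Molecular formula: C10H12

C10H12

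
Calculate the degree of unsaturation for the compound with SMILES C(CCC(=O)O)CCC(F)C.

1

Molecular formula from the SMILES: C8H15FO2.
DoU = (2C + 2 + N − H − X)/2 = (2·8 + 2 + 0 − 15 − 1)/2 = 2/2 = 1.
(Structurally: 0 ring(s) + 1 π bond(s) = 1.)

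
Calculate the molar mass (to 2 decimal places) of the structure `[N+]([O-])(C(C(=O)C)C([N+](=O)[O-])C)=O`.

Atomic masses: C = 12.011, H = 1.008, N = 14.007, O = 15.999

Molecular formula: C5H8N2O5.
M = 5×12.011 + 8×1.008 + 2×14.007 + 5×15.999 = 176.13 g/mol.

176.13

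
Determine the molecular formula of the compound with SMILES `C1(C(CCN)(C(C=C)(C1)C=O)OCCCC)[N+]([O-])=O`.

Heavy atoms from the SMILES: 13 C, 2 N, 4 O.
Implicit hydrogens by atom environment:
  7 × C: 2 H each → 14
  3 × C: 1 H each → 3
  3 × O: no H
  2 × C: no H
  1 × C: 3 H
  1 × N: 2 H
  1 × N (charge +1): no H
  1 × O (charge -1): no H
  Total hydrogens = 22.
Molecular formula: C13H22N2O4

C13H22N2O4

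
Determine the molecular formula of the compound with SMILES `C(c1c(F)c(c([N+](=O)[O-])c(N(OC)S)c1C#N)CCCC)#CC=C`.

C16H16FN3O3S

Heavy atoms from the SMILES: 16 C, 1 F, 3 N, 3 O, 1 S.
Implicit hydrogens by atom environment:
  6 × C (aromatic): no H
  4 × C: 2 H each → 8
  3 × C: no H
  2 × C: 3 H each → 6
  2 × N: no H
  2 × O: no H
  1 × C: 1 H
  1 × F: no H
  1 × N (charge +1): no H
  1 × O (charge -1): no H
  1 × S: 1 H
  Total hydrogens = 16.
Molecular formula: C16H16FN3O3S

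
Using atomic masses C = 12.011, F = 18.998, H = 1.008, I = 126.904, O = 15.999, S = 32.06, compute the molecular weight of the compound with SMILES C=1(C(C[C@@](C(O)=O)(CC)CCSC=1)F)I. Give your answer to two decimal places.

Molecular formula: C10H14FIO2S.
M = 10×12.011 + 1×18.998 + 14×1.008 + 1×126.904 + 2×15.999 + 1×32.06 = 344.18 g/mol.

344.18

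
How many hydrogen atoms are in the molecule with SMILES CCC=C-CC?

Hydrogens are implicit in SMILES; fill each atom to its normal valence:
  2 × C: 3 H each → 6
  2 × C: 2 H each → 4
  2 × C: 1 H each → 2
  Total hydrogens = 12.

12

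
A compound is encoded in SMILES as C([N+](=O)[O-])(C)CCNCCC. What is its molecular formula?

Heavy atoms from the SMILES: 7 C, 2 N, 2 O.
Implicit hydrogens by atom environment:
  4 × C: 2 H each → 8
  2 × C: 3 H each → 6
  1 × C: 1 H
  1 × N: 1 H
  1 × N (charge +1): no H
  1 × O: no H
  1 × O (charge -1): no H
  Total hydrogens = 16.
Molecular formula: C7H16N2O2

C7H16N2O2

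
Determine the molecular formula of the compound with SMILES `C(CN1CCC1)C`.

C6H13N

Heavy atoms from the SMILES: 6 C, 1 N.
Implicit hydrogens by atom environment:
  5 × C: 2 H each → 10
  1 × C: 3 H
  1 × N: no H
  Total hydrogens = 13.
Molecular formula: C6H13N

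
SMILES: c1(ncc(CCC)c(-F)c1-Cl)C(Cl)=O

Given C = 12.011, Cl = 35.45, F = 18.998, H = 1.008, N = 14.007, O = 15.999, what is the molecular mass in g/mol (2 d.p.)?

Molecular formula: C9H8Cl2FNO.
M = 9×12.011 + 2×35.45 + 1×18.998 + 8×1.008 + 1×14.007 + 1×15.999 = 236.07 g/mol.

236.07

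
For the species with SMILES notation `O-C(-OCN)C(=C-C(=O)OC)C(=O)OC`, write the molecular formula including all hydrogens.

C8H13NO6

Heavy atoms from the SMILES: 8 C, 1 N, 6 O.
Implicit hydrogens by atom environment:
  5 × O: no H
  3 × C: no H
  2 × C: 3 H each → 6
  2 × C: 1 H each → 2
  1 × C: 2 H
  1 × N: 2 H
  1 × O: 1 H
  Total hydrogens = 13.
Molecular formula: C8H13NO6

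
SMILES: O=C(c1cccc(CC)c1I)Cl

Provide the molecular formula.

Heavy atoms from the SMILES: 9 C, 1 Cl, 1 I, 1 O.
Implicit hydrogens by atom environment:
  3 × C (aromatic): 1 H each → 3
  3 × C (aromatic): no H
  1 × C: 3 H
  1 × C: 2 H
  1 × C: no H
  1 × Cl: no H
  1 × I: no H
  1 × O: no H
  Total hydrogens = 8.
Molecular formula: C9H8ClIO

C9H8ClIO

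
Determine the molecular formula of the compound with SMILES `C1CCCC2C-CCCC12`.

Heavy atoms from the SMILES: 10 C.
Implicit hydrogens by atom environment:
  8 × C: 2 H each → 16
  2 × C: 1 H each → 2
  Total hydrogens = 18.
Molecular formula: C10H18

C10H18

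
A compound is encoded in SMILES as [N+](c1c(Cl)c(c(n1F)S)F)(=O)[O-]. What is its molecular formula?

C4HClF2N2O2S

Heavy atoms from the SMILES: 4 C, 1 Cl, 2 F, 2 N, 2 O, 1 S.
Implicit hydrogens by atom environment:
  4 × C (aromatic): no H
  2 × F: no H
  1 × Cl: no H
  1 × N (aromatic): no H
  1 × N (charge +1): no H
  1 × O: no H
  1 × O (charge -1): no H
  1 × S: 1 H
  Total hydrogens = 1.
Molecular formula: C4HClF2N2O2S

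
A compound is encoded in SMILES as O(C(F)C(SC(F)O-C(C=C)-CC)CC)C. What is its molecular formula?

C11H20F2O2S

Heavy atoms from the SMILES: 11 C, 2 F, 2 O, 1 S.
Implicit hydrogens by atom environment:
  5 × C: 1 H each → 5
  3 × C: 3 H each → 9
  3 × C: 2 H each → 6
  2 × F: no H
  2 × O: no H
  1 × S: no H
  Total hydrogens = 20.
Molecular formula: C11H20F2O2S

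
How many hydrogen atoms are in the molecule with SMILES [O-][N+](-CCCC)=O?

9

Hydrogens are implicit in SMILES; fill each atom to its normal valence:
  3 × C: 2 H each → 6
  1 × C: 3 H
  1 × N (charge +1): no H
  1 × O: no H
  1 × O (charge -1): no H
  Total hydrogens = 9.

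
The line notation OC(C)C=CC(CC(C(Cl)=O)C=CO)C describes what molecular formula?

Heavy atoms from the SMILES: 11 C, 1 Cl, 3 O.
Implicit hydrogens by atom environment:
  7 × C: 1 H each → 7
  2 × C: 3 H each → 6
  2 × O: 1 H each → 2
  1 × C: 2 H
  1 × C: no H
  1 × Cl: no H
  1 × O: no H
  Total hydrogens = 17.
Molecular formula: C11H17ClO3

C11H17ClO3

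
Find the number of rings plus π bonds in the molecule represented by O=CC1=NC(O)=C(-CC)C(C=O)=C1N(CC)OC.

Molecular formula from the SMILES: C12H16N2O4.
DoU = (2C + 2 + N − H − X)/2 = (2·12 + 2 + 2 − 16 − 0)/2 = 12/2 = 6.
(Structurally: 1 ring(s) + 5 π bond(s) = 6.)

6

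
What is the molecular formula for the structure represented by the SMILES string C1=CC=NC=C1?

C5H5N

Heavy atoms from the SMILES: 5 C, 1 N.
Implicit hydrogens by atom environment:
  5 × C (aromatic): 1 H each → 5
  1 × N (aromatic): no H
  Total hydrogens = 5.
Molecular formula: C5H5N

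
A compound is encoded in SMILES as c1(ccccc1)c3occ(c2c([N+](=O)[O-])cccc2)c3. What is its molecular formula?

Heavy atoms from the SMILES: 16 C, 1 N, 3 O.
Implicit hydrogens by atom environment:
  11 × C (aromatic): 1 H each → 11
  5 × C (aromatic): no H
  1 × N (charge +1): no H
  1 × O (aromatic): no H
  1 × O: no H
  1 × O (charge -1): no H
  Total hydrogens = 11.
Molecular formula: C16H11NO3

C16H11NO3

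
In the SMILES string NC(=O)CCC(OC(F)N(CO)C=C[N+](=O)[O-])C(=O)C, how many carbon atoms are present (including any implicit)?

10

The symbol for carbon appears 10 times in the SMILES.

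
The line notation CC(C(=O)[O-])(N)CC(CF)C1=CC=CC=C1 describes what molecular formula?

Heavy atoms from the SMILES: 12 C, 1 F, 1 N, 2 O.
Implicit hydrogens by atom environment:
  5 × C (aromatic): 1 H each → 5
  2 × C: 2 H each → 4
  2 × C: no H
  1 × C: 3 H
  1 × C: 1 H
  1 × C (aromatic): no H
  1 × F: no H
  1 × N: 2 H
  1 × O: no H
  1 × O (charge -1): no H
  Total hydrogens = 15.
Net charge -1.
Molecular formula: C12H15FNO2-

C12H15FNO2-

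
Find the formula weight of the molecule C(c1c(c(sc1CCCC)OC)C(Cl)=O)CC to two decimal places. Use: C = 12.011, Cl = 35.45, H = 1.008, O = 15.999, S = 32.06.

Molecular formula: C13H19ClO2S.
M = 13×12.011 + 1×35.45 + 19×1.008 + 2×15.999 + 1×32.06 = 274.80 g/mol.

274.80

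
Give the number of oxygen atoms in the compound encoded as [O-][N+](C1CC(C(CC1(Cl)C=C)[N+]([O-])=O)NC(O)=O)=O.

The symbol for oxygen appears 6 times in the SMILES.

6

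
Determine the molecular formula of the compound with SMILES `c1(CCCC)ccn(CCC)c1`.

Heavy atoms from the SMILES: 11 C, 1 N.
Implicit hydrogens by atom environment:
  5 × C: 2 H each → 10
  3 × C (aromatic): 1 H each → 3
  2 × C: 3 H each → 6
  1 × C (aromatic): no H
  1 × N (aromatic): no H
  Total hydrogens = 19.
Molecular formula: C11H19N

C11H19N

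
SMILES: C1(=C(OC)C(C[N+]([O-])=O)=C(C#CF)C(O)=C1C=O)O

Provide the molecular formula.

C11H8FNO6

Heavy atoms from the SMILES: 11 C, 1 F, 1 N, 6 O.
Implicit hydrogens by atom environment:
  6 × C (aromatic): no H
  3 × O: no H
  2 × C: no H
  2 × O: 1 H each → 2
  1 × C: 3 H
  1 × C: 2 H
  1 × C: 1 H
  1 × F: no H
  1 × N (charge +1): no H
  1 × O (charge -1): no H
  Total hydrogens = 8.
Molecular formula: C11H8FNO6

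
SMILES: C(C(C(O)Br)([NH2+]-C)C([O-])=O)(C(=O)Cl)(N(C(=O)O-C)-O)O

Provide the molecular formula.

C8H12BrClN2O8

Heavy atoms from the SMILES: 1 Br, 8 C, 1 Cl, 2 N, 8 O.
Implicit hydrogens by atom environment:
  5 × C: no H
  4 × O: no H
  3 × O: 1 H each → 3
  2 × C: 3 H each → 6
  1 × Br: no H
  1 × C: 1 H
  1 × Cl: no H
  1 × N (charge +1): 2 H
  1 × N: no H
  1 × O (charge -1): no H
  Total hydrogens = 12.
Molecular formula: C8H12BrClN2O8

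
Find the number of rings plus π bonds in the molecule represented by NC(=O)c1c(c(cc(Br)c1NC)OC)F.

Molecular formula from the SMILES: C9H10BrFN2O2.
DoU = (2C + 2 + N − H − X)/2 = (2·9 + 2 + 2 − 10 − 2)/2 = 10/2 = 5.
(Structurally: 1 ring(s) + 4 π bond(s) = 5.)

5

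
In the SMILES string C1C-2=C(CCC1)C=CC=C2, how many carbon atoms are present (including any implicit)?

The symbol for carbon appears 10 times in the SMILES.

10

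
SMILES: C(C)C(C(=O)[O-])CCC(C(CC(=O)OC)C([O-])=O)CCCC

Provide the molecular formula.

Heavy atoms from the SMILES: 16 C, 6 O.
Implicit hydrogens by atom environment:
  7 × C: 2 H each → 14
  4 × O: no H
  3 × C: 3 H each → 9
  3 × C: 1 H each → 3
  3 × C: no H
  2 × O (charge -1): no H
  Total hydrogens = 26.
Net charge -2.
Molecular formula: [C16H26O6]2-

[C16H26O6]2-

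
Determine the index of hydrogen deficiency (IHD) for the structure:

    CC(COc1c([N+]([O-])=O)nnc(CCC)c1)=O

6

Molecular formula from the SMILES: C10H13N3O4.
DoU = (2C + 2 + N − H − X)/2 = (2·10 + 2 + 3 − 13 − 0)/2 = 12/2 = 6.
(Structurally: 1 ring(s) + 5 π bond(s) = 6.)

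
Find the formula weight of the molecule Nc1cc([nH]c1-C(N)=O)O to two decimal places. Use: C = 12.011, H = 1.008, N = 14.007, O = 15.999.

141.13

Molecular formula: C5H7N3O2.
M = 5×12.011 + 7×1.008 + 3×14.007 + 2×15.999 = 141.13 g/mol.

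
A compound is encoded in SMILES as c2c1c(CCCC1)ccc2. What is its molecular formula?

Heavy atoms from the SMILES: 10 C.
Implicit hydrogens by atom environment:
  4 × C: 2 H each → 8
  4 × C (aromatic): 1 H each → 4
  2 × C (aromatic): no H
  Total hydrogens = 12.
Molecular formula: C10H12

C10H12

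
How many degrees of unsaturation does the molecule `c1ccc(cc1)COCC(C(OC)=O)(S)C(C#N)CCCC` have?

Molecular formula from the SMILES: C17H23NO3S.
DoU = (2C + 2 + N − H − X)/2 = (2·17 + 2 + 1 − 23 − 0)/2 = 14/2 = 7.
(Structurally: 1 ring(s) + 6 π bond(s) = 7.)

7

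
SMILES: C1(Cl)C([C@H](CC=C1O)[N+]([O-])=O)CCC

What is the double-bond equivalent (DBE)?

Molecular formula from the SMILES: C9H14ClNO3.
DoU = (2C + 2 + N − H − X)/2 = (2·9 + 2 + 1 − 14 − 1)/2 = 6/2 = 3.
(Structurally: 1 ring(s) + 2 π bond(s) = 3.)

3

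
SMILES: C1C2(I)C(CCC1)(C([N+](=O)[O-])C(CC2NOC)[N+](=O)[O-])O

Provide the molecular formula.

C11H18IN3O6

Heavy atoms from the SMILES: 11 C, 1 I, 3 N, 6 O.
Implicit hydrogens by atom environment:
  5 × C: 2 H each → 10
  3 × C: 1 H each → 3
  3 × O: no H
  2 × C: no H
  2 × N (charge +1): no H
  2 × O (charge -1): no H
  1 × C: 3 H
  1 × I: no H
  1 × N: 1 H
  1 × O: 1 H
  Total hydrogens = 18.
Molecular formula: C11H18IN3O6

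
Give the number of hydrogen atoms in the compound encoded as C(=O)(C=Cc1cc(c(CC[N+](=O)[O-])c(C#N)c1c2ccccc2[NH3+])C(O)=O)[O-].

15

Hydrogens are implicit in SMILES; fill each atom to its normal valence:
  7 × C (aromatic): no H
  5 × C (aromatic): 1 H each → 5
  3 × C: no H
  3 × O: no H
  2 × C: 2 H each → 4
  2 × C: 1 H each → 2
  2 × O (charge -1): no H
  1 × N (charge +1): 3 H
  1 × N (charge +1): no H
  1 × N: no H
  1 × O: 1 H
  Total hydrogens = 15.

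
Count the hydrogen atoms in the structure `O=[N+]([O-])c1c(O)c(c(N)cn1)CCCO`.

Hydrogens are implicit in SMILES; fill each atom to its normal valence:
  4 × C (aromatic): no H
  3 × C: 2 H each → 6
  2 × O: 1 H each → 2
  1 × C (aromatic): 1 H
  1 × N: 2 H
  1 × N (aromatic): no H
  1 × N (charge +1): no H
  1 × O: no H
  1 × O (charge -1): no H
  Total hydrogens = 11.

11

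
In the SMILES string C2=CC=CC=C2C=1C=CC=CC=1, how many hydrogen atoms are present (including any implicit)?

10

Hydrogens are implicit in SMILES; fill each atom to its normal valence:
  10 × C (aromatic): 1 H each → 10
  2 × C (aromatic): no H
  Total hydrogens = 10.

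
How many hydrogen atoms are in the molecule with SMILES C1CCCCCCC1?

Hydrogens are implicit in SMILES; fill each atom to its normal valence:
  8 × C: 2 H each → 16
  Total hydrogens = 16.

16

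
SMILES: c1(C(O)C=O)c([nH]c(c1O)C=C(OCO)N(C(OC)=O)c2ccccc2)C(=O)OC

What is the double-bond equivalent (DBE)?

11

Molecular formula from the SMILES: C19H20N2O9.
DoU = (2C + 2 + N − H − X)/2 = (2·19 + 2 + 2 − 20 − 0)/2 = 22/2 = 11.
(Structurally: 2 ring(s) + 9 π bond(s) = 11.)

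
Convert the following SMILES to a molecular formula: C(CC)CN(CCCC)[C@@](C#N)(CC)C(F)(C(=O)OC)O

C15H27FN2O3

Heavy atoms from the SMILES: 15 C, 1 F, 2 N, 3 O.
Implicit hydrogens by atom environment:
  7 × C: 2 H each → 14
  4 × C: 3 H each → 12
  4 × C: no H
  2 × N: no H
  2 × O: no H
  1 × F: no H
  1 × O: 1 H
  Total hydrogens = 27.
Molecular formula: C15H27FN2O3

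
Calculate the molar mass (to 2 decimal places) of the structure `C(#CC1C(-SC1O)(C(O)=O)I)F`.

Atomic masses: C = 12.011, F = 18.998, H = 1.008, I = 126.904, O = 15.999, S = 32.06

302.06

Molecular formula: C6H4FIO3S.
M = 6×12.011 + 1×18.998 + 4×1.008 + 1×126.904 + 3×15.999 + 1×32.06 = 302.06 g/mol.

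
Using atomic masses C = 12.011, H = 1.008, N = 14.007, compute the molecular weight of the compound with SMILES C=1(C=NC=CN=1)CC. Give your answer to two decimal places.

Molecular formula: C6H8N2.
M = 6×12.011 + 8×1.008 + 2×14.007 = 108.14 g/mol.

108.14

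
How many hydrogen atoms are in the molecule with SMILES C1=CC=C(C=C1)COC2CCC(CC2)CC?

22

Hydrogens are implicit in SMILES; fill each atom to its normal valence:
  6 × C: 2 H each → 12
  5 × C (aromatic): 1 H each → 5
  2 × C: 1 H each → 2
  1 × C: 3 H
  1 × C (aromatic): no H
  1 × O: no H
  Total hydrogens = 22.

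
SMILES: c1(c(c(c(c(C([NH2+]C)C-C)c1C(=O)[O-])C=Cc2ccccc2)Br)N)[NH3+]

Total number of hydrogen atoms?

23

Hydrogens are implicit in SMILES; fill each atom to its normal valence:
  7 × C (aromatic): no H
  5 × C (aromatic): 1 H each → 5
  3 × C: 1 H each → 3
  2 × C: 3 H each → 6
  1 × Br: no H
  1 × C: 2 H
  1 × C: no H
  1 × N (charge +1): 3 H
  1 × N: 2 H
  1 × N (charge +1): 2 H
  1 × O: no H
  1 × O (charge -1): no H
  Total hydrogens = 23.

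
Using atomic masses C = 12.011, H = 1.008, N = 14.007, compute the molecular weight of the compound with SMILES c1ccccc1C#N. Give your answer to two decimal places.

103.12

Molecular formula: C7H5N.
M = 7×12.011 + 5×1.008 + 1×14.007 = 103.12 g/mol.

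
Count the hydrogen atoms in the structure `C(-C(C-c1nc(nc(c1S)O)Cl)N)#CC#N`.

7

Hydrogens are implicit in SMILES; fill each atom to its normal valence:
  4 × C (aromatic): no H
  3 × C: no H
  2 × N (aromatic): no H
  1 × C: 2 H
  1 × C: 1 H
  1 × Cl: no H
  1 × N: 2 H
  1 × N: no H
  1 × O: 1 H
  1 × S: 1 H
  Total hydrogens = 7.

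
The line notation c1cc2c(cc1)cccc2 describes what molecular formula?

Heavy atoms from the SMILES: 10 C.
Implicit hydrogens by atom environment:
  8 × C (aromatic): 1 H each → 8
  2 × C (aromatic): no H
  Total hydrogens = 8.
Molecular formula: C10H8

C10H8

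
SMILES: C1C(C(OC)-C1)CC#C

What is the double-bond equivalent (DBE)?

Molecular formula from the SMILES: C8H12O.
DoU = (2C + 2 + N − H − X)/2 = (2·8 + 2 + 0 − 12 − 0)/2 = 6/2 = 3.
(Structurally: 1 ring(s) + 2 π bond(s) = 3.)

3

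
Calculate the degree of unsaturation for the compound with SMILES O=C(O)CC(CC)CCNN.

Molecular formula from the SMILES: C7H16N2O2.
DoU = (2C + 2 + N − H − X)/2 = (2·7 + 2 + 2 − 16 − 0)/2 = 2/2 = 1.
(Structurally: 0 ring(s) + 1 π bond(s) = 1.)

1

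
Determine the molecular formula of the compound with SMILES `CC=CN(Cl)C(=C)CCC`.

C8H14ClN

Heavy atoms from the SMILES: 8 C, 1 Cl, 1 N.
Implicit hydrogens by atom environment:
  3 × C: 2 H each → 6
  2 × C: 3 H each → 6
  2 × C: 1 H each → 2
  1 × C: no H
  1 × Cl: no H
  1 × N: no H
  Total hydrogens = 14.
Molecular formula: C8H14ClN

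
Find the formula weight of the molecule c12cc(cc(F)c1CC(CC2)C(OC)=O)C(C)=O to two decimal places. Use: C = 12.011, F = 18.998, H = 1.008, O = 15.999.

250.27

Molecular formula: C14H15FO3.
M = 14×12.011 + 1×18.998 + 15×1.008 + 3×15.999 = 250.27 g/mol.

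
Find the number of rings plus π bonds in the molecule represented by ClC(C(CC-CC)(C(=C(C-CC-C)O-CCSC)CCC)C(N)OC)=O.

Molecular formula from the SMILES: C20H38ClNO3S.
DoU = (2C + 2 + N − H − X)/2 = (2·20 + 2 + 1 − 38 − 1)/2 = 4/2 = 2.
(Structurally: 0 ring(s) + 2 π bond(s) = 2.)

2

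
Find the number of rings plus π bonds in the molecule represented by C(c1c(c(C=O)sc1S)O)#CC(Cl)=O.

Molecular formula from the SMILES: C8H3ClO3S2.
DoU = (2C + 2 + N − H − X)/2 = (2·8 + 2 + 0 − 3 − 1)/2 = 14/2 = 7.
(Structurally: 1 ring(s) + 6 π bond(s) = 7.)

7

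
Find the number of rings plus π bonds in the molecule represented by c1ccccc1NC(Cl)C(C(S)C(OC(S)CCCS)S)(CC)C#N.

Molecular formula from the SMILES: C17H25ClN2OS4.
DoU = (2C + 2 + N − H − X)/2 = (2·17 + 2 + 2 − 25 − 1)/2 = 12/2 = 6.
(Structurally: 1 ring(s) + 5 π bond(s) = 6.)

6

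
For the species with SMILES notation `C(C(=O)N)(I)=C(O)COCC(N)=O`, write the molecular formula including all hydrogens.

C6H9IN2O4

Heavy atoms from the SMILES: 6 C, 1 I, 2 N, 4 O.
Implicit hydrogens by atom environment:
  4 × C: no H
  3 × O: no H
  2 × C: 2 H each → 4
  2 × N: 2 H each → 4
  1 × I: no H
  1 × O: 1 H
  Total hydrogens = 9.
Molecular formula: C6H9IN2O4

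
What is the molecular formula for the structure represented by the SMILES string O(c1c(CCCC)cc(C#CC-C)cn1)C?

C14H19NO

Heavy atoms from the SMILES: 14 C, 1 N, 1 O.
Implicit hydrogens by atom environment:
  4 × C: 2 H each → 8
  3 × C: 3 H each → 9
  3 × C (aromatic): no H
  2 × C (aromatic): 1 H each → 2
  2 × C: no H
  1 × N (aromatic): no H
  1 × O: no H
  Total hydrogens = 19.
Molecular formula: C14H19NO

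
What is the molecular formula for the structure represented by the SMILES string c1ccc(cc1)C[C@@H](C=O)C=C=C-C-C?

Heavy atoms from the SMILES: 14 C, 1 O.
Implicit hydrogens by atom environment:
  5 × C (aromatic): 1 H each → 5
  4 × C: 1 H each → 4
  2 × C: 2 H each → 4
  1 × C: 3 H
  1 × C: no H
  1 × C (aromatic): no H
  1 × O: no H
  Total hydrogens = 16.
Molecular formula: C14H16O

C14H16O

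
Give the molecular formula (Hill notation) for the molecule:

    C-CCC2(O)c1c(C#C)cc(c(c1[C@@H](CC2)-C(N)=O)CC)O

Heavy atoms from the SMILES: 18 C, 1 N, 3 O.
Implicit hydrogens by atom environment:
  5 × C: 2 H each → 10
  5 × C (aromatic): no H
  3 × C: no H
  2 × C: 3 H each → 6
  2 × C: 1 H each → 2
  2 × O: 1 H each → 2
  1 × C (aromatic): 1 H
  1 × N: 2 H
  1 × O: no H
  Total hydrogens = 23.
Molecular formula: C18H23NO3

C18H23NO3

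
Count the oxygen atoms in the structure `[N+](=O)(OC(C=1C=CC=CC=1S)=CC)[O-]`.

3

The symbol for oxygen appears 3 times in the SMILES.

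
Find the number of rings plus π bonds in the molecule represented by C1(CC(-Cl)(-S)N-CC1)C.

Molecular formula from the SMILES: C6H12ClNS.
DoU = (2C + 2 + N − H − X)/2 = (2·6 + 2 + 1 − 12 − 1)/2 = 2/2 = 1.
(Structurally: 1 ring(s) + 0 π bond(s) = 1.)

1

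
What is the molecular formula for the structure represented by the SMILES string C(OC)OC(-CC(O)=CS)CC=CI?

C9H15IO3S

Heavy atoms from the SMILES: 9 C, 1 I, 3 O, 1 S.
Implicit hydrogens by atom environment:
  4 × C: 1 H each → 4
  3 × C: 2 H each → 6
  2 × O: no H
  1 × C: 3 H
  1 × C: no H
  1 × I: no H
  1 × O: 1 H
  1 × S: 1 H
  Total hydrogens = 15.
Molecular formula: C9H15IO3S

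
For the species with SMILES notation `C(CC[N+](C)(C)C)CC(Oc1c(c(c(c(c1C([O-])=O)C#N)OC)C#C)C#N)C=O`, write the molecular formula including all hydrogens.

Heavy atoms from the SMILES: 21 C, 3 N, 5 O.
Implicit hydrogens by atom environment:
  6 × C (aromatic): no H
  4 × C: 3 H each → 12
  4 × C: 2 H each → 8
  4 × C: no H
  4 × O: no H
  3 × C: 1 H each → 3
  2 × N: no H
  1 × N (charge +1): no H
  1 × O (charge -1): no H
  Total hydrogens = 23.
Molecular formula: C21H23N3O5

C21H23N3O5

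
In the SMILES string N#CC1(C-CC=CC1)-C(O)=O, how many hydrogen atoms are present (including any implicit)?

9

Hydrogens are implicit in SMILES; fill each atom to its normal valence:
  3 × C: 2 H each → 6
  3 × C: no H
  2 × C: 1 H each → 2
  1 × N: no H
  1 × O: 1 H
  1 × O: no H
  Total hydrogens = 9.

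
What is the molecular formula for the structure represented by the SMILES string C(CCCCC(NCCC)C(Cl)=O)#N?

Heavy atoms from the SMILES: 10 C, 1 Cl, 2 N, 1 O.
Implicit hydrogens by atom environment:
  6 × C: 2 H each → 12
  2 × C: no H
  1 × C: 3 H
  1 × C: 1 H
  1 × Cl: no H
  1 × N: 1 H
  1 × N: no H
  1 × O: no H
  Total hydrogens = 17.
Molecular formula: C10H17ClN2O

C10H17ClN2O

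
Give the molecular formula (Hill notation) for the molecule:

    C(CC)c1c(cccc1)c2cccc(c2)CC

C17H20

Heavy atoms from the SMILES: 17 C.
Implicit hydrogens by atom environment:
  8 × C (aromatic): 1 H each → 8
  4 × C (aromatic): no H
  3 × C: 2 H each → 6
  2 × C: 3 H each → 6
  Total hydrogens = 20.
Molecular formula: C17H20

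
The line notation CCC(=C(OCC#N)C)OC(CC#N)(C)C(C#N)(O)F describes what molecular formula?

C13H16FN3O3

Heavy atoms from the SMILES: 13 C, 1 F, 3 N, 3 O.
Implicit hydrogens by atom environment:
  7 × C: no H
  3 × C: 3 H each → 9
  3 × C: 2 H each → 6
  3 × N: no H
  2 × O: no H
  1 × F: no H
  1 × O: 1 H
  Total hydrogens = 16.
Molecular formula: C13H16FN3O3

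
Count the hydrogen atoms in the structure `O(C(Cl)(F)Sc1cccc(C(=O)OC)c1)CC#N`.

Hydrogens are implicit in SMILES; fill each atom to its normal valence:
  4 × C (aromatic): 1 H each → 4
  3 × C: no H
  3 × O: no H
  2 × C (aromatic): no H
  1 × C: 3 H
  1 × C: 2 H
  1 × Cl: no H
  1 × F: no H
  1 × N: no H
  1 × S: no H
  Total hydrogens = 9.

9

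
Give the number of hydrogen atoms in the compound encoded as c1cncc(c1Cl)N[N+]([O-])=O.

Hydrogens are implicit in SMILES; fill each atom to its normal valence:
  3 × C (aromatic): 1 H each → 3
  2 × C (aromatic): no H
  1 × Cl: no H
  1 × N: 1 H
  1 × N (aromatic): no H
  1 × N (charge +1): no H
  1 × O: no H
  1 × O (charge -1): no H
  Total hydrogens = 4.

4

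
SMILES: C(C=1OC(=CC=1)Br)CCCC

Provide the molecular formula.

C9H13BrO

Heavy atoms from the SMILES: 1 Br, 9 C, 1 O.
Implicit hydrogens by atom environment:
  4 × C: 2 H each → 8
  2 × C (aromatic): 1 H each → 2
  2 × C (aromatic): no H
  1 × Br: no H
  1 × C: 3 H
  1 × O (aromatic): no H
  Total hydrogens = 13.
Molecular formula: C9H13BrO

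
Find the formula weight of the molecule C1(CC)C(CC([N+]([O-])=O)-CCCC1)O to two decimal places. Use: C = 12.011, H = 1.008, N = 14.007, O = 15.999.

201.27

Molecular formula: C10H19NO3.
M = 10×12.011 + 19×1.008 + 1×14.007 + 3×15.999 = 201.27 g/mol.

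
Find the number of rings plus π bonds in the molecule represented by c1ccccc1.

4

Molecular formula from the SMILES: C6H6.
DoU = (2C + 2 + N − H − X)/2 = (2·6 + 2 + 0 − 6 − 0)/2 = 8/2 = 4.
(Structurally: 1 ring(s) + 3 π bond(s) = 4.)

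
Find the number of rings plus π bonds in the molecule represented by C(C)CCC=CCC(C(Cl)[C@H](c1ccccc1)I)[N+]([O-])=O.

6

Molecular formula from the SMILES: C16H21ClINO2.
DoU = (2C + 2 + N − H − X)/2 = (2·16 + 2 + 1 − 21 − 2)/2 = 12/2 = 6.
(Structurally: 1 ring(s) + 5 π bond(s) = 6.)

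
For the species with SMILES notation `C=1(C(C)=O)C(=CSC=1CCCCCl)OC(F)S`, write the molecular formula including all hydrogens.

C11H14ClFO2S2

Heavy atoms from the SMILES: 11 C, 1 Cl, 1 F, 2 O, 2 S.
Implicit hydrogens by atom environment:
  4 × C: 2 H each → 8
  3 × C (aromatic): no H
  2 × O: no H
  1 × C: 3 H
  1 × C (aromatic): 1 H
  1 × C: 1 H
  1 × C: no H
  1 × Cl: no H
  1 × F: no H
  1 × S: 1 H
  1 × S (aromatic): no H
  Total hydrogens = 14.
Molecular formula: C11H14ClFO2S2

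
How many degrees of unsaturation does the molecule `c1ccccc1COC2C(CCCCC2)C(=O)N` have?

6

Molecular formula from the SMILES: C15H21NO2.
DoU = (2C + 2 + N − H − X)/2 = (2·15 + 2 + 1 − 21 − 0)/2 = 12/2 = 6.
(Structurally: 2 ring(s) + 4 π bond(s) = 6.)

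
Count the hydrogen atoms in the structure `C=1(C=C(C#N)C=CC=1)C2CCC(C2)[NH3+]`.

Hydrogens are implicit in SMILES; fill each atom to its normal valence:
  4 × C (aromatic): 1 H each → 4
  3 × C: 2 H each → 6
  2 × C: 1 H each → 2
  2 × C (aromatic): no H
  1 × C: no H
  1 × N (charge +1): 3 H
  1 × N: no H
  Total hydrogens = 15.

15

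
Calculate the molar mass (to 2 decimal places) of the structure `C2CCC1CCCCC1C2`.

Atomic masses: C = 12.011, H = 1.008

138.25

Molecular formula: C10H18.
M = 10×12.011 + 18×1.008 = 138.25 g/mol.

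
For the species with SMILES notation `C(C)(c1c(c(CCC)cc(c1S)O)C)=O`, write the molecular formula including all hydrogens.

C12H16O2S

Heavy atoms from the SMILES: 12 C, 2 O, 1 S.
Implicit hydrogens by atom environment:
  5 × C (aromatic): no H
  3 × C: 3 H each → 9
  2 × C: 2 H each → 4
  1 × C (aromatic): 1 H
  1 × C: no H
  1 × O: 1 H
  1 × O: no H
  1 × S: 1 H
  Total hydrogens = 16.
Molecular formula: C12H16O2S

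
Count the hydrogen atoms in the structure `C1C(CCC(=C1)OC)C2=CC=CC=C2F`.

Hydrogens are implicit in SMILES; fill each atom to its normal valence:
  4 × C (aromatic): 1 H each → 4
  3 × C: 2 H each → 6
  2 × C: 1 H each → 2
  2 × C (aromatic): no H
  1 × C: 3 H
  1 × C: no H
  1 × F: no H
  1 × O: no H
  Total hydrogens = 15.

15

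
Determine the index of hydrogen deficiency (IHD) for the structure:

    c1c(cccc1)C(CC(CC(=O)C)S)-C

5

Molecular formula from the SMILES: C13H18OS.
DoU = (2C + 2 + N − H − X)/2 = (2·13 + 2 + 0 − 18 − 0)/2 = 10/2 = 5.
(Structurally: 1 ring(s) + 4 π bond(s) = 5.)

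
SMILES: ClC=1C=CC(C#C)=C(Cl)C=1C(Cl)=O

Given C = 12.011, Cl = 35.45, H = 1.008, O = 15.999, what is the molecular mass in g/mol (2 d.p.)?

Molecular formula: C9H3Cl3O.
M = 9×12.011 + 3×35.45 + 3×1.008 + 1×15.999 = 233.47 g/mol.

233.47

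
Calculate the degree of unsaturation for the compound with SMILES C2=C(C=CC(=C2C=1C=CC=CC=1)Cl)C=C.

9

Molecular formula from the SMILES: C14H11Cl.
DoU = (2C + 2 + N − H − X)/2 = (2·14 + 2 + 0 − 11 − 1)/2 = 18/2 = 9.
(Structurally: 2 ring(s) + 7 π bond(s) = 9.)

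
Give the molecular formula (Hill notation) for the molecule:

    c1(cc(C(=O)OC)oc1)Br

C6H5BrO3

Heavy atoms from the SMILES: 1 Br, 6 C, 3 O.
Implicit hydrogens by atom environment:
  2 × C (aromatic): 1 H each → 2
  2 × C (aromatic): no H
  2 × O: no H
  1 × Br: no H
  1 × C: 3 H
  1 × C: no H
  1 × O (aromatic): no H
  Total hydrogens = 5.
Molecular formula: C6H5BrO3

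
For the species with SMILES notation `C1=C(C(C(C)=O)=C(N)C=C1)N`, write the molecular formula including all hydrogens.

Heavy atoms from the SMILES: 8 C, 2 N, 1 O.
Implicit hydrogens by atom environment:
  3 × C (aromatic): 1 H each → 3
  3 × C (aromatic): no H
  2 × N: 2 H each → 4
  1 × C: 3 H
  1 × C: no H
  1 × O: no H
  Total hydrogens = 10.
Molecular formula: C8H10N2O

C8H10N2O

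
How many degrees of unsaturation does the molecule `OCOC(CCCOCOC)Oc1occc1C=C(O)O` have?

Molecular formula from the SMILES: C13H20O8.
DoU = (2C + 2 + N − H − X)/2 = (2·13 + 2 + 0 − 20 − 0)/2 = 8/2 = 4.
(Structurally: 1 ring(s) + 3 π bond(s) = 4.)

4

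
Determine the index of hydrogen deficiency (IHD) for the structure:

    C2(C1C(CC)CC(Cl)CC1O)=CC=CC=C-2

5

Molecular formula from the SMILES: C14H19ClO.
DoU = (2C + 2 + N − H − X)/2 = (2·14 + 2 + 0 − 19 − 1)/2 = 10/2 = 5.
(Structurally: 2 ring(s) + 3 π bond(s) = 5.)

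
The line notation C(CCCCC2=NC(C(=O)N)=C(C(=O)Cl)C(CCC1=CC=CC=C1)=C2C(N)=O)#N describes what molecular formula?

Heavy atoms from the SMILES: 21 C, 1 Cl, 4 N, 3 O.
Implicit hydrogens by atom environment:
  6 × C: 2 H each → 12
  6 × C (aromatic): no H
  5 × C (aromatic): 1 H each → 5
  4 × C: no H
  3 × O: no H
  2 × N: 2 H each → 4
  1 × Cl: no H
  1 × N (aromatic): no H
  1 × N: no H
  Total hydrogens = 21.
Molecular formula: C21H21ClN4O3

C21H21ClN4O3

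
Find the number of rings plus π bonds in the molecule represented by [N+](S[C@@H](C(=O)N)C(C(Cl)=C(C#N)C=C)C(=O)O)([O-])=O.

Molecular formula from the SMILES: C9H8ClN3O5S.
DoU = (2C + 2 + N − H − X)/2 = (2·9 + 2 + 3 − 8 − 1)/2 = 14/2 = 7.
(Structurally: 0 ring(s) + 7 π bond(s) = 7.)

7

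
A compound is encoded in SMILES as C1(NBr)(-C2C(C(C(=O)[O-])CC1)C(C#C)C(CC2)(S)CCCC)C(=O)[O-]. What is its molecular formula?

Heavy atoms from the SMILES: 1 Br, 18 C, 1 N, 4 O, 1 S.
Implicit hydrogens by atom environment:
  7 × C: 2 H each → 14
  5 × C: 1 H each → 5
  5 × C: no H
  2 × O: no H
  2 × O (charge -1): no H
  1 × Br: no H
  1 × C: 3 H
  1 × N: 1 H
  1 × S: 1 H
  Total hydrogens = 24.
Net charge -2.
Molecular formula: [C18H24BrNO4S]2-

[C18H24BrNO4S]2-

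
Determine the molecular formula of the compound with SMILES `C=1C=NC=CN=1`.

C4H4N2

Heavy atoms from the SMILES: 4 C, 2 N.
Implicit hydrogens by atom environment:
  4 × C (aromatic): 1 H each → 4
  2 × N (aromatic): no H
  Total hydrogens = 4.
Molecular formula: C4H4N2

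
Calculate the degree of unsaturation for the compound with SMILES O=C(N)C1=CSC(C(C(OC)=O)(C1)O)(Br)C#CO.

6

Molecular formula from the SMILES: C10H10BrNO5S.
DoU = (2C + 2 + N − H − X)/2 = (2·10 + 2 + 1 − 10 − 1)/2 = 12/2 = 6.
(Structurally: 1 ring(s) + 5 π bond(s) = 6.)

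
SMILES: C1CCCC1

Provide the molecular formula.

C5H10

Heavy atoms from the SMILES: 5 C.
Implicit hydrogens by atom environment:
  5 × C: 2 H each → 10
  Total hydrogens = 10.
Molecular formula: C5H10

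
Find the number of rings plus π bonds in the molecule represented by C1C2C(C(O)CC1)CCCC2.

Molecular formula from the SMILES: C10H18O.
DoU = (2C + 2 + N − H − X)/2 = (2·10 + 2 + 0 − 18 − 0)/2 = 4/2 = 2.
(Structurally: 2 ring(s) + 0 π bond(s) = 2.)

2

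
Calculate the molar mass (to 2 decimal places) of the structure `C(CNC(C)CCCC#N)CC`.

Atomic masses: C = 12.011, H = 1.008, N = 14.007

Molecular formula: C10H20N2.
M = 10×12.011 + 20×1.008 + 2×14.007 = 168.28 g/mol.

168.28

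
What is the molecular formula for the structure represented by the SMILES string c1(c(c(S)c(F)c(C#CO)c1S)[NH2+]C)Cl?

C9H8ClFNOS2+

Heavy atoms from the SMILES: 9 C, 1 Cl, 1 F, 1 N, 1 O, 2 S.
Implicit hydrogens by atom environment:
  6 × C (aromatic): no H
  2 × C: no H
  2 × S: 1 H each → 2
  1 × C: 3 H
  1 × Cl: no H
  1 × F: no H
  1 × N (charge +1): 2 H
  1 × O: 1 H
  Total hydrogens = 8.
Net charge +1.
Molecular formula: C9H8ClFNOS2+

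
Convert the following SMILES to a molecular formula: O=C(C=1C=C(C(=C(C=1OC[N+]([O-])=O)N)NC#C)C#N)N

C11H9N5O4

Heavy atoms from the SMILES: 11 C, 5 N, 4 O.
Implicit hydrogens by atom environment:
  5 × C (aromatic): no H
  3 × C: no H
  3 × O: no H
  2 × N: 2 H each → 4
  1 × C: 2 H
  1 × C (aromatic): 1 H
  1 × C: 1 H
  1 × N: 1 H
  1 × N: no H
  1 × N (charge +1): no H
  1 × O (charge -1): no H
  Total hydrogens = 9.
Molecular formula: C11H9N5O4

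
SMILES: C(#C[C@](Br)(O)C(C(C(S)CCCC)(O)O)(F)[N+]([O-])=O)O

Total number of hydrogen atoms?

15

Hydrogens are implicit in SMILES; fill each atom to its normal valence:
  5 × C: no H
  4 × O: 1 H each → 4
  3 × C: 2 H each → 6
  1 × Br: no H
  1 × C: 3 H
  1 × C: 1 H
  1 × F: no H
  1 × N (charge +1): no H
  1 × O: no H
  1 × O (charge -1): no H
  1 × S: 1 H
  Total hydrogens = 15.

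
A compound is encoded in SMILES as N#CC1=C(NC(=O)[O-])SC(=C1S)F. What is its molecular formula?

Heavy atoms from the SMILES: 6 C, 1 F, 2 N, 2 O, 2 S.
Implicit hydrogens by atom environment:
  4 × C (aromatic): no H
  2 × C: no H
  1 × F: no H
  1 × N: 1 H
  1 × N: no H
  1 × O: no H
  1 × O (charge -1): no H
  1 × S: 1 H
  1 × S (aromatic): no H
  Total hydrogens = 2.
Net charge -1.
Molecular formula: C6H2FN2O2S2-

C6H2FN2O2S2-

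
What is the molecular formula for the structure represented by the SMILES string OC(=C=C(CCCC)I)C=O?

C8H11IO2

Heavy atoms from the SMILES: 8 C, 1 I, 2 O.
Implicit hydrogens by atom environment:
  3 × C: 2 H each → 6
  3 × C: no H
  1 × C: 3 H
  1 × C: 1 H
  1 × I: no H
  1 × O: 1 H
  1 × O: no H
  Total hydrogens = 11.
Molecular formula: C8H11IO2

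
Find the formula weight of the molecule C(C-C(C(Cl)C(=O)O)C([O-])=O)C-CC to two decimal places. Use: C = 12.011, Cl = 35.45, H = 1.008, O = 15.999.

221.66

Molecular formula: C9H14ClO4-.
M = 9×12.011 + 1×35.45 + 14×1.008 + 4×15.999 = 221.66 g/mol.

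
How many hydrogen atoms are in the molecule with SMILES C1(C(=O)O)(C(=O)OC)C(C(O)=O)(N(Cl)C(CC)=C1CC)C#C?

16

Hydrogens are implicit in SMILES; fill each atom to its normal valence:
  8 × C: no H
  4 × O: no H
  3 × C: 3 H each → 9
  2 × C: 2 H each → 4
  2 × O: 1 H each → 2
  1 × C: 1 H
  1 × Cl: no H
  1 × N: no H
  Total hydrogens = 16.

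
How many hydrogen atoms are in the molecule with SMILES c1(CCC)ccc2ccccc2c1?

14

Hydrogens are implicit in SMILES; fill each atom to its normal valence:
  7 × C (aromatic): 1 H each → 7
  3 × C (aromatic): no H
  2 × C: 2 H each → 4
  1 × C: 3 H
  Total hydrogens = 14.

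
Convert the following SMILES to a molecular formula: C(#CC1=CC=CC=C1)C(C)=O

C10H8O

Heavy atoms from the SMILES: 10 C, 1 O.
Implicit hydrogens by atom environment:
  5 × C (aromatic): 1 H each → 5
  3 × C: no H
  1 × C: 3 H
  1 × C (aromatic): no H
  1 × O: no H
  Total hydrogens = 8.
Molecular formula: C10H8O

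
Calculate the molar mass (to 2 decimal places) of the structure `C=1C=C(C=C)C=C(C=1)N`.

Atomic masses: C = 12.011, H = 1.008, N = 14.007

119.17

Molecular formula: C8H9N.
M = 8×12.011 + 9×1.008 + 1×14.007 = 119.17 g/mol.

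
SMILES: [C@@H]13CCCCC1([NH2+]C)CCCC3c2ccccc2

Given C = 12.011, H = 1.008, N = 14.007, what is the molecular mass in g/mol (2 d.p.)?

244.40

Molecular formula: C17H26N+.
M = 17×12.011 + 26×1.008 + 1×14.007 = 244.40 g/mol.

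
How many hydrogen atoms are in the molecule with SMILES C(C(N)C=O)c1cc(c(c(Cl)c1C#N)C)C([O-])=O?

Hydrogens are implicit in SMILES; fill each atom to its normal valence:
  5 × C (aromatic): no H
  2 × C: 1 H each → 2
  2 × C: no H
  2 × O: no H
  1 × C: 3 H
  1 × C: 2 H
  1 × C (aromatic): 1 H
  1 × Cl: no H
  1 × N: 2 H
  1 × N: no H
  1 × O (charge -1): no H
  Total hydrogens = 10.

10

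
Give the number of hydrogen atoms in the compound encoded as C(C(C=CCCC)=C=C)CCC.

Hydrogens are implicit in SMILES; fill each atom to its normal valence:
  6 × C: 2 H each → 12
  2 × C: 3 H each → 6
  2 × C: 1 H each → 2
  2 × C: no H
  Total hydrogens = 20.

20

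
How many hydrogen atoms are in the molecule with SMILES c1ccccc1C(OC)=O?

Hydrogens are implicit in SMILES; fill each atom to its normal valence:
  5 × C (aromatic): 1 H each → 5
  2 × O: no H
  1 × C: 3 H
  1 × C (aromatic): no H
  1 × C: no H
  Total hydrogens = 8.

8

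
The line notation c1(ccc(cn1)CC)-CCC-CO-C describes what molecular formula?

C12H19NO

Heavy atoms from the SMILES: 12 C, 1 N, 1 O.
Implicit hydrogens by atom environment:
  5 × C: 2 H each → 10
  3 × C (aromatic): 1 H each → 3
  2 × C: 3 H each → 6
  2 × C (aromatic): no H
  1 × N (aromatic): no H
  1 × O: no H
  Total hydrogens = 19.
Molecular formula: C12H19NO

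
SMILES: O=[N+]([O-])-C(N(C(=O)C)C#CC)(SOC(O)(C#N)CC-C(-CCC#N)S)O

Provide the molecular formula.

Heavy atoms from the SMILES: 14 C, 4 N, 6 O, 2 S.
Implicit hydrogens by atom environment:
  7 × C: no H
  4 × C: 2 H each → 8
  3 × N: no H
  3 × O: no H
  2 × C: 3 H each → 6
  2 × O: 1 H each → 2
  1 × C: 1 H
  1 × N (charge +1): no H
  1 × O (charge -1): no H
  1 × S: 1 H
  1 × S: no H
  Total hydrogens = 18.
Molecular formula: C14H18N4O6S2

C14H18N4O6S2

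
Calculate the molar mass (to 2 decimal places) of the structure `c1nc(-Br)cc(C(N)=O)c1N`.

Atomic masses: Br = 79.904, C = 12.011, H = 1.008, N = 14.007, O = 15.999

Molecular formula: C6H6BrN3O.
M = 1×79.904 + 6×12.011 + 6×1.008 + 3×14.007 + 1×15.999 = 216.04 g/mol.

216.04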